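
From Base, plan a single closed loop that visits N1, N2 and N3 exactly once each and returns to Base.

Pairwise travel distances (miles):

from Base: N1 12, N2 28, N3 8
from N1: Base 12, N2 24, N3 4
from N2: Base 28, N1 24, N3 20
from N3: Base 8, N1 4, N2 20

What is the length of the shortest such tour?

Base-N1-N2-N3-Base: 12+24+20+8 = 64
Base-N1-N3-N2-Base: 12+4+20+28 = 64
Base-N2-N1-N3-Base: 28+24+4+8 = 64
The minimum is 64.
One optimal route: Base → N1 → N2 → N3 → Base (or its reverse).

Shortest round trip = 64 miles.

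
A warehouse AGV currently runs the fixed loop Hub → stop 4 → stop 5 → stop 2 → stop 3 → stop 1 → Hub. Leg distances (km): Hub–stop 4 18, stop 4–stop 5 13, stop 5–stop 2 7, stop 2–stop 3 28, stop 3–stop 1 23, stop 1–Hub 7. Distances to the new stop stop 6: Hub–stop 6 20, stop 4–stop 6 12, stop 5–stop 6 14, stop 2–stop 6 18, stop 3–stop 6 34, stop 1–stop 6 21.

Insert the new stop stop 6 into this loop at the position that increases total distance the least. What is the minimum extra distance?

+13 km — insert stop 6 between stop 4 and stop 5.

Insertion cost between consecutive stops i–j is d(i,stop 6) + d(stop 6,j) − d(i,j):
  between Hub and stop 4: 20 + 12 − 18 = 14
  between stop 4 and stop 5: 12 + 14 − 13 = 13
  between stop 5 and stop 2: 14 + 18 − 7 = 25
  between stop 2 and stop 3: 18 + 34 − 28 = 24
  between stop 3 and stop 1: 34 + 21 − 23 = 32
  between stop 1 and Hub: 21 + 20 − 7 = 34
Cheapest insertion is between stop 4 and stop 5, adding 13.
New total = 96 + 13 = 109.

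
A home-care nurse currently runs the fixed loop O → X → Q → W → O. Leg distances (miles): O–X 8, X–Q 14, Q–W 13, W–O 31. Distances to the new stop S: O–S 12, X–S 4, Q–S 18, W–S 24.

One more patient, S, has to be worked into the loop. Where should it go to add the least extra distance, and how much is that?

+5 miles — insert S between W and O.

Insertion cost between consecutive stops i–j is d(i,S) + d(S,j) − d(i,j):
  between O and X: 12 + 4 − 8 = 8
  between X and Q: 4 + 18 − 14 = 8
  between Q and W: 18 + 24 − 13 = 29
  between W and O: 24 + 12 − 31 = 5
Cheapest insertion is between W and O, adding 5.
New total = 66 + 5 = 71.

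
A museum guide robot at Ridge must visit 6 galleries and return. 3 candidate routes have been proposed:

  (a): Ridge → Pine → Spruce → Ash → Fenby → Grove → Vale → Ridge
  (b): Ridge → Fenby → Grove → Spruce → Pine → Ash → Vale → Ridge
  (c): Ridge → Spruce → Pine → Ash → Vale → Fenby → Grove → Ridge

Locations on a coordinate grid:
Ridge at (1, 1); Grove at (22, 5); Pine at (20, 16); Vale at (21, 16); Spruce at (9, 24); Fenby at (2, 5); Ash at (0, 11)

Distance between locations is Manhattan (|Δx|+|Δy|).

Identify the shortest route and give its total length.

(a): 34 + 19 + 22 + 8 + 20 + 12 + 35 = 150
(b): 5 + 20 + 32 + 19 + 25 + 26 + 35 = 162
(c): 31 + 19 + 25 + 26 + 30 + 20 + 25 = 176

Shortest is (a), total 150.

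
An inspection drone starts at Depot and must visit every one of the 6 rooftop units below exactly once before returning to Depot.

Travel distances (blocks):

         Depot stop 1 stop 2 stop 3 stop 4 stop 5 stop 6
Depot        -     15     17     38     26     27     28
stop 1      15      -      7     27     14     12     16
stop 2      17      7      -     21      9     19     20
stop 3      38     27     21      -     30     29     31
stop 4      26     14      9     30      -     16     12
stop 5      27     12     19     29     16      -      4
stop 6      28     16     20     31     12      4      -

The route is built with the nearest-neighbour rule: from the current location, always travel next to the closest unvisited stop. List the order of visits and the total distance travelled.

At Depot the remaining stops are stop 1 15, stop 2 17, stop 4 26, stop 5 27, stop 6 28, stop 3 38; go to stop 1.
At stop 1 the remaining stops are stop 2 7, stop 5 12, stop 4 14, stop 6 16, stop 3 27; go to stop 2.
At stop 2 the remaining stops are stop 4 9, stop 5 19, stop 6 20, stop 3 21; go to stop 4.
At stop 4 the remaining stops are stop 6 12, stop 5 16, stop 3 30; go to stop 6.
At stop 6 the remaining stops are stop 5 4, stop 3 31; go to stop 5.
At stop 5 the remaining stops are stop 3 29; go to stop 3.
Return stop 3→Depot: 38.
Total = 15 + 7 + 9 + 12 + 4 + 29 + 38 = 114.

Nearest-neighbour total = 114 blocks; route Depot → stop 1 → stop 2 → stop 4 → stop 6 → stop 5 → stop 3 → Depot.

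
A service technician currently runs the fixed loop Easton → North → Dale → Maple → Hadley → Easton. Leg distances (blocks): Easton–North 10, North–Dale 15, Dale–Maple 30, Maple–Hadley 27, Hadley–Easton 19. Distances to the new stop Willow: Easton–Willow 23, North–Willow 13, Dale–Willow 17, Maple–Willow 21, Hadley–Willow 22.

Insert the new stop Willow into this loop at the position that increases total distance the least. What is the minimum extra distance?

Insertion cost between consecutive stops i–j is d(i,Willow) + d(Willow,j) − d(i,j):
  between Easton and North: 23 + 13 − 10 = 26
  between North and Dale: 13 + 17 − 15 = 15
  between Dale and Maple: 17 + 21 − 30 = 8
  between Maple and Hadley: 21 + 22 − 27 = 16
  between Hadley and Easton: 22 + 23 − 19 = 26
Cheapest insertion is between Dale and Maple, adding 8.
New total = 101 + 8 = 109.

Minimum extra distance: 8 blocks, inserting Willow between Dale and Maple.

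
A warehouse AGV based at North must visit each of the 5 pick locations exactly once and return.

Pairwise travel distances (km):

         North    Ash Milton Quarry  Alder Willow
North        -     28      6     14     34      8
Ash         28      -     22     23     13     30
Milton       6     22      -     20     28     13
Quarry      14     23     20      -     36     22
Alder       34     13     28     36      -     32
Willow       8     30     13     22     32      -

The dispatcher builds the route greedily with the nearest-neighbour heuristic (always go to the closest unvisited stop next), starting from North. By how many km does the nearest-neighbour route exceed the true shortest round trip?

12 km longer than the optimal tour.

North: Milton=6, Willow=8, Quarry=14, Ash=28, Alder=34 ⇒ Milton
Milton: Willow=13, Quarry=20, Ash=22, Alder=28 ⇒ Willow
Willow: Quarry=22, Ash=30, Alder=32 ⇒ Quarry
Quarry: Ash=23, Alder=36 ⇒ Ash
Ash: Alder=13 ⇒ Alder
NN route North → Milton → Willow → Quarry → Ash → Alder → North costs 111.
Optimal: North → Quarry → Ash → Alder → Milton → Willow → North costs 99 (by enumerating all 60 distinct tours).
Excess = 111 − 99 = 12.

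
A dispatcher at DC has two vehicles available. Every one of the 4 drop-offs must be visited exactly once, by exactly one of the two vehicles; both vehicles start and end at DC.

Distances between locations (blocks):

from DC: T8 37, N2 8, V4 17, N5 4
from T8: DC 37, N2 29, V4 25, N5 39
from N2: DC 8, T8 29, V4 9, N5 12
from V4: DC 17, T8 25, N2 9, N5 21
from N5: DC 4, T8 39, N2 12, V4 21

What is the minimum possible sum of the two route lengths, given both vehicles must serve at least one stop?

Minimum combined distance: 87 blocks.

Try each way of splitting the stops between the two vehicles (each non-empty) and, for each split, find the best tour for each vehicle:
  {T8} + {N2, V4, N5}: 74 + 42 = 116
  {N2} + {T8, V4, N5}: 16 + 85 = 101
  {T8, N2} + {V4, N5}: 74 + 42 = 116
  {V4} + {T8, N2, N5}: 34 + 80 = 114
  {T8, V4} + {N2, N5}: 79 + 24 = 103
  {N2, V4} + {T8, N5}: 34 + 80 = 114
  … (7 splits in total)
  {T8, N2, V4} + {N5}: 79 + 8 = 87  ← best
Best: vehicle 1 DC → T8 → V4 → N2 → DC = 79; vehicle 2 DC → N5 → DC = 8; combined 87.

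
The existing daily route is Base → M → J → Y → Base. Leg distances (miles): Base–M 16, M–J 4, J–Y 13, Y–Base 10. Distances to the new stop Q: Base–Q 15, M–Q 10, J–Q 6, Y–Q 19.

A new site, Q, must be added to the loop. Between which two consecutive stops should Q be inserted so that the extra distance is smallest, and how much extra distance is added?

+9 miles — insert Q between Base and M.

Insertion cost between consecutive stops i–j is d(i,Q) + d(Q,j) − d(i,j):
  between Base and M: 15 + 10 − 16 = 9
  between M and J: 10 + 6 − 4 = 12
  between J and Y: 6 + 19 − 13 = 12
  between Y and Base: 19 + 15 − 10 = 24
Cheapest insertion is between Base and M, adding 9.
New total = 43 + 9 = 52.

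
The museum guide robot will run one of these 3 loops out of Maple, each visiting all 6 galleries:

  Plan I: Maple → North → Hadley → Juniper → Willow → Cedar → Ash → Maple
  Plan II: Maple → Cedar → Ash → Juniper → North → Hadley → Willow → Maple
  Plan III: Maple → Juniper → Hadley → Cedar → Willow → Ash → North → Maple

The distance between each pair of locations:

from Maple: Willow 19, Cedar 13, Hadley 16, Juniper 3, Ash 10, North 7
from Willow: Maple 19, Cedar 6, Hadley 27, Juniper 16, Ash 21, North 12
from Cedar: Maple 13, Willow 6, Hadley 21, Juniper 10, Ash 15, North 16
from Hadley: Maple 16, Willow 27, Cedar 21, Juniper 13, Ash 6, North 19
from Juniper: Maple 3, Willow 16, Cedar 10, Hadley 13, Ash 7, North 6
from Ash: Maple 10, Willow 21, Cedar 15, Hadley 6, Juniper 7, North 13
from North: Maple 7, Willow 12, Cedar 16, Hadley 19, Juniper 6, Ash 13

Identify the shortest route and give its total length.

84 — Plan III is the shortest.

Plan I: 7 + 19 + 13 + 16 + 6 + 15 + 10 = 86
Plan II: 13 + 15 + 7 + 6 + 19 + 27 + 19 = 106
Plan III: 3 + 13 + 21 + 6 + 21 + 13 + 7 = 84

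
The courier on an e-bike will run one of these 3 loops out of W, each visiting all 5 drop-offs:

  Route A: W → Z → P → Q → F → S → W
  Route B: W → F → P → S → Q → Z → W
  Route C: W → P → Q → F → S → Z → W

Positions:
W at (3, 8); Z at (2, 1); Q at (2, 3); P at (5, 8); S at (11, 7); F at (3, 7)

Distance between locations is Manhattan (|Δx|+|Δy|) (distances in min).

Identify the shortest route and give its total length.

34 min — Route B is the shortest.

Route A: 8 + 10 + 8 + 5 + 8 + 9 = 48
Route B: 1 + 3 + 7 + 13 + 2 + 8 = 34
Route C: 2 + 8 + 5 + 8 + 15 + 8 = 46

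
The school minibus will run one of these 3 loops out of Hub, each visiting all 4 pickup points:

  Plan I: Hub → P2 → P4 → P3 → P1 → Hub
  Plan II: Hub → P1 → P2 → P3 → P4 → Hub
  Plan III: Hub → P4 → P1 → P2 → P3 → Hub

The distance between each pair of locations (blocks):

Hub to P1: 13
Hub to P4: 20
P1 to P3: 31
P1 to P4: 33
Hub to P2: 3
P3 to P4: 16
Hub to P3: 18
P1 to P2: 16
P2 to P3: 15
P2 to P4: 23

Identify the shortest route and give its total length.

Shortest is Plan II, total 80 blocks.

Plan I: 3 + 23 + 16 + 31 + 13 = 86
Plan II: 13 + 16 + 15 + 16 + 20 = 80
Plan III: 20 + 33 + 16 + 15 + 18 = 102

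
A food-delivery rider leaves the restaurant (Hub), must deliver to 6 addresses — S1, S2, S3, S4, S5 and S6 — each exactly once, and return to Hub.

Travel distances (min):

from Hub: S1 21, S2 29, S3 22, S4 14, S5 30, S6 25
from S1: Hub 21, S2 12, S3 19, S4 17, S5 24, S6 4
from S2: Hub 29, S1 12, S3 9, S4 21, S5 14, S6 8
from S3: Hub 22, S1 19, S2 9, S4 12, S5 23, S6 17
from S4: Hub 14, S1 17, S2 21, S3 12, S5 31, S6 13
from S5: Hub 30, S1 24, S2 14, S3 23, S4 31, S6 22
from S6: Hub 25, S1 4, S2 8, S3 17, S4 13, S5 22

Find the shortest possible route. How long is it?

96 min — the shortest possible round trip.

With 6 stops there are 6!/2 = 360 distinct round trips (a route and its reverse cost the same).
Hub-S1-S2-S3-S4-S5-S6-Hub: 21+12+9+12+31+22+25 = 132
Hub-S1-S2-S3-S4-S6-S5-Hub: 21+12+9+12+13+22+30 = 119
Hub-S1-S2-S3-S5-S4-S6-Hub: 21+12+9+23+31+13+25 = 134
Hub-S1-S2-S3-S5-S6-S4-Hub: 21+12+9+23+22+13+14 = 114
Hub-S1-S2-S3-S6-S4-S5-Hub: 21+12+9+17+13+31+30 = 133
Hub-S1-S2-S3-S6-S5-S4-Hub: 21+12+9+17+22+31+14 = 126
Hub-S1-S2-S4-S3-S5-S6-Hub: 21+12+21+12+23+22+25 = 136
Hub-S1-S2-S4-S3-S6-S5-Hub: 21+12+21+12+17+22+30 = 135
… (352 more)
Hub-S1-S6-S2-S5-S3-S4-Hub: 21+4+8+14+23+12+14 = 96  ← best
The minimum is 96.
One optimal route: Hub → S1 → S6 → S2 → S5 → S3 → S4 → Hub (or its reverse).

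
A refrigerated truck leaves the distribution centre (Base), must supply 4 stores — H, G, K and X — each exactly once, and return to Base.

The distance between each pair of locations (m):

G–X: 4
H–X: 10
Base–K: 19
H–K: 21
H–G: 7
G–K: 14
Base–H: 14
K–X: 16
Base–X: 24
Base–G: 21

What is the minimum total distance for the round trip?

There are 12 distinct closed tours to check (reversals are equivalent).
Base → H → G → K → X → Base: 14+7+14+16+24 = 75
Base → H → G → X → K → Base: 14+7+4+16+19 = 60
Base → H → K → G → X → Base: 14+21+14+4+24 = 77
Base → H → K → X → G → Base: 14+21+16+4+21 = 76
Base → H → X → G → K → Base: 14+10+4+14+19 = 61
Base → H → X → K → G → Base: 14+10+16+14+21 = 75
Base → G → H → K → X → Base: 21+7+21+16+24 = 89
Base → G → H → X → K → Base: 21+7+10+16+19 = 73
Base → G → K → H → X → Base: 21+14+21+10+24 = 90
Base → G → X → H → K → Base: 21+4+10+21+19 = 75
Base → K → H → G → X → Base: 19+21+7+4+24 = 75
Base → K → G → H → X → Base: 19+14+7+10+24 = 74
The minimum is 60.
One optimal route: Base → H → G → X → K → Base (or its reverse).

Minimum total distance: 60 m.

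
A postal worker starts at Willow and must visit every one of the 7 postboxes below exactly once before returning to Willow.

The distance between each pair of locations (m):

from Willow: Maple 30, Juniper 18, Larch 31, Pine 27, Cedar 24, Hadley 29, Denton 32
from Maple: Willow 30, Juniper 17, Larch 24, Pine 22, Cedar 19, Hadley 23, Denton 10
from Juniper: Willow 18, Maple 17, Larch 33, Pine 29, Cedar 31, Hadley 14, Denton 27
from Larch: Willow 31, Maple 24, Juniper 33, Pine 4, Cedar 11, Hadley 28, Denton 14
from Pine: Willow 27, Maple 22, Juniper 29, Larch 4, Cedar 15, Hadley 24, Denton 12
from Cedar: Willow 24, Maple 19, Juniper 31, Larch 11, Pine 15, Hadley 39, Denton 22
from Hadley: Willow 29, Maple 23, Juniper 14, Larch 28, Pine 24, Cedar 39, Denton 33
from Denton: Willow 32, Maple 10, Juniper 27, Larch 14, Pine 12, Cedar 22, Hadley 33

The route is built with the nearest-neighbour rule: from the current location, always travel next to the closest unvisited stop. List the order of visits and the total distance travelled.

From Willow: distances to unvisited — Juniper=18, Cedar=24, Pine=27, Hadley=29, Maple=30, Larch=31, Denton=32. Nearest is Juniper (18).
From Juniper: distances to unvisited — Hadley=14, Maple=17, Denton=27, Pine=29, Cedar=31, Larch=33. Nearest is Hadley (14).
From Hadley: distances to unvisited — Maple=23, Pine=24, Larch=28, Denton=33, Cedar=39. Nearest is Maple (23).
From Maple: distances to unvisited — Denton=10, Cedar=19, Pine=22, Larch=24. Nearest is Denton (10).
From Denton: distances to unvisited — Pine=12, Larch=14, Cedar=22. Nearest is Pine (12).
From Pine: distances to unvisited — Larch=4, Cedar=15. Nearest is Larch (4).
From Larch: distances to unvisited — Cedar=11. Nearest is Cedar (11).
Return Cedar→Willow: 24.
Total = 18 + 14 + 23 + 10 + 12 + 4 + 11 + 24 = 116.

116 m along Willow → Juniper → Hadley → Maple → Denton → Pine → Larch → Cedar → Willow.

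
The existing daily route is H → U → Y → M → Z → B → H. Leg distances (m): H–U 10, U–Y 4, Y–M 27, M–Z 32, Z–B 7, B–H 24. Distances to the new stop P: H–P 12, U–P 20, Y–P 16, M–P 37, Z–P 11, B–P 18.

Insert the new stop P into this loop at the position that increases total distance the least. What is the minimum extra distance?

Minimum extra distance: 6 m, inserting P between B and H.

Insertion cost between consecutive stops i–j is d(i,P) + d(P,j) − d(i,j):
  between H and U: 12 + 20 − 10 = 22
  between U and Y: 20 + 16 − 4 = 32
  between Y and M: 16 + 37 − 27 = 26
  between M and Z: 37 + 11 − 32 = 16
  between Z and B: 11 + 18 − 7 = 22
  between B and H: 18 + 12 − 24 = 6
Cheapest insertion is between B and H, adding 6.
New total = 104 + 6 = 110.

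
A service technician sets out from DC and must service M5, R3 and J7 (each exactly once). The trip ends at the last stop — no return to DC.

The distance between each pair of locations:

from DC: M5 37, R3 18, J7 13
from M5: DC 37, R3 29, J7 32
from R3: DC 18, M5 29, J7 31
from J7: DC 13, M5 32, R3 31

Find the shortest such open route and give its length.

There are 3! = 6 possible orderings.
DC - M5 - R3 - J7: 37+29+31 = 97
DC - M5 - J7 - R3: 37+32+31 = 100
DC - R3 - M5 - J7: 18+29+32 = 79
DC - R3 - J7 - M5: 18+31+32 = 81
DC - J7 - M5 - R3: 13+32+29 = 74
DC - J7 - R3 - M5: 13+31+29 = 73
The minimum is 73.
One shortest path: DC → J7 → R3 → M5.

Shortest open route: 73.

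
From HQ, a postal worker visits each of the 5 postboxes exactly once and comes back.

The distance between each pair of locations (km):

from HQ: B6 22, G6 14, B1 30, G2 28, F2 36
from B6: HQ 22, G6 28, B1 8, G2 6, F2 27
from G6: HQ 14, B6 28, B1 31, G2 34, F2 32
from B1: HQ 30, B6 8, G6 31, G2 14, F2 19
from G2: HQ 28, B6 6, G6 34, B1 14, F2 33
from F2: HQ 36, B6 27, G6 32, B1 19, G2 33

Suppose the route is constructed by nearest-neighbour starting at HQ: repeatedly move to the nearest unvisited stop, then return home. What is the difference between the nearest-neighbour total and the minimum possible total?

From HQ: G6=14, B6=22, G2=28, B1=30, F2=36 → choose G6 (14).
From G6: B6=28, B1=31, F2=32, G2=34 → choose B6 (28).
From B6: G2=6, B1=8, F2=27 → choose G2 (6).
From G2: B1=14, F2=33 → choose B1 (14).
From B1: F2=19 → choose F2 (19).
NN route HQ → G6 → B6 → G2 → B1 → F2 → HQ costs 117.
Optimal: HQ → B6 → G2 → B1 → F2 → G6 → HQ costs 107 (by enumerating all 60 distinct tours).
Excess = 117 − 107 = 10.

Excess over optimum: 10 km.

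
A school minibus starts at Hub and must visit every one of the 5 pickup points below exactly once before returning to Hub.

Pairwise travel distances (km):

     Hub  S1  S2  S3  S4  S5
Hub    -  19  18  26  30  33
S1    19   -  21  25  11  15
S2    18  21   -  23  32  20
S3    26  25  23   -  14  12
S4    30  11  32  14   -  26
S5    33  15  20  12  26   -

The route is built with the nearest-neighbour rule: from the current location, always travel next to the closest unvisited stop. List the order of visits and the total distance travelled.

Hub → [S2:18 / S1:19 / S3:26 / S4:30 / S5:33] → S2 (18)
S2 → [S5:20 / S1:21 / S3:23 / S4:32] → S5 (20)
S5 → [S3:12 / S1:15 / S4:26] → S3 (12)
S3 → [S4:14 / S1:25] → S4 (14)
S4 → [S1:11] → S1 (11)
Return S1→Hub: 19.
Total = 18 + 20 + 12 + 14 + 11 + 19 = 94.

Total distance 94 km via the nearest-neighbour route Hub → S2 → S5 → S3 → S4 → S1 → Hub.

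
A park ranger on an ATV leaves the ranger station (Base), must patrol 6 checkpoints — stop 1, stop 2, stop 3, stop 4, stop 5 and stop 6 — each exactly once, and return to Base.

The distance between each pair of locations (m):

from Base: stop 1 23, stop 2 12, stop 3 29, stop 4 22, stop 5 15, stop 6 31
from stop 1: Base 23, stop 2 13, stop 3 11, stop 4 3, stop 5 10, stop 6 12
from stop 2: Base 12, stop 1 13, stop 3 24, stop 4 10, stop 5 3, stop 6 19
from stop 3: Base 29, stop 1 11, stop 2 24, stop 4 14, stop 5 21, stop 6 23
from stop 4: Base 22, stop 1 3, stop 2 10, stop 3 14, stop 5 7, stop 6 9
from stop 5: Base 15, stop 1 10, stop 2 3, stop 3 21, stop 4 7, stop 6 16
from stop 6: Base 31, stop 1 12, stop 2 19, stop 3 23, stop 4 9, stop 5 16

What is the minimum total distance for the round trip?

Shortest round trip = 83 m.

Base→stop 1→stop 2→stop 3→stop 4→stop 5→stop 6→Base: 23+13+24+14+7+16+31 = 128
Base→stop 1→stop 2→stop 3→stop 4→stop 6→stop 5→Base: 23+13+24+14+9+16+15 = 114
Base→stop 1→stop 2→stop 3→stop 5→stop 4→stop 6→Base: 23+13+24+21+7+9+31 = 128
Base→stop 1→stop 2→stop 3→stop 5→stop 6→stop 4→Base: 23+13+24+21+16+9+22 = 128
Base→stop 1→stop 2→stop 3→stop 6→stop 4→stop 5→Base: 23+13+24+23+9+7+15 = 114
Base→stop 1→stop 2→stop 3→stop 6→stop 5→stop 4→Base: 23+13+24+23+16+7+22 = 128
Base→stop 1→stop 2→stop 4→stop 3→stop 5→stop 6→Base: 23+13+10+14+21+16+31 = 128
Base→stop 1→stop 2→stop 4→stop 3→stop 6→stop 5→Base: 23+13+10+14+23+16+15 = 114
… (352 more)
Base→stop 2→stop 5→stop 4→stop 6→stop 1→stop 3→Base: 12+3+7+9+12+11+29 = 83  ← best
The minimum is 83.
One optimal route: Base → stop 2 → stop 5 → stop 4 → stop 6 → stop 1 → stop 3 → Base (or its reverse).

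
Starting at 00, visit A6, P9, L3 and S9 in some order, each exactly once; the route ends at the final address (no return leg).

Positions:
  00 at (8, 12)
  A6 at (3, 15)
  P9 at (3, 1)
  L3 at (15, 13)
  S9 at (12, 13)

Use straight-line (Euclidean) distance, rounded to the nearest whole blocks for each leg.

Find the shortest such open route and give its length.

There are 4! = 24 possible orderings.
00→A6→P9→L3→S9: 6+14+17+3 = 40
00→A6→P9→S9→L3: 6+14+15+3 = 38
00→A6→L3→P9→S9: 6+12+17+15 = 50
00→A6→L3→S9→P9: 6+12+3+15 = 36
00→A6→S9→P9→L3: 6+9+15+17 = 47
00→A6→S9→L3→P9: 6+9+3+17 = 35
00→P9→A6→L3→S9: 12+14+12+3 = 41
00→P9→A6→S9→L3: 12+14+9+3 = 38
00→P9→L3→A6→S9: 12+17+12+9 = 50
00→P9→L3→S9→A6: 12+17+3+9 = 41
00→P9→S9→A6→L3: 12+15+9+12 = 48
00→P9→S9→L3→A6: 12+15+3+12 = 42
00→L3→A6→P9→S9: 7+12+14+15 = 48
00→L3→A6→S9→P9: 7+12+9+15 = 43
… (10 more)
00→L3→S9→A6→P9: 7+3+9+14 = 33  ← best
The minimum is 33.
One shortest path: 00 → L3 → S9 → A6 → P9.

Minimum one-way distance = 33 blocks.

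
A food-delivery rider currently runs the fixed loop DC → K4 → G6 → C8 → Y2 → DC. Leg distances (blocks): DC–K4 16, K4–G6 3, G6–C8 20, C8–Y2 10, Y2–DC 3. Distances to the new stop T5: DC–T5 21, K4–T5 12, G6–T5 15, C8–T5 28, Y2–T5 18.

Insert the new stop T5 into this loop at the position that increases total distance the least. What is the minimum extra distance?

Insertion cost between consecutive stops i–j is d(i,T5) + d(T5,j) − d(i,j):
  between DC and K4: 21 + 12 − 16 = 17
  between K4 and G6: 12 + 15 − 3 = 24
  between G6 and C8: 15 + 28 − 20 = 23
  between C8 and Y2: 28 + 18 − 10 = 36
  between Y2 and DC: 18 + 21 − 3 = 36
Cheapest insertion is between DC and K4, adding 17.
New total = 52 + 17 = 69.

Adding 17 blocks by placing T5 on the DC–K4 leg.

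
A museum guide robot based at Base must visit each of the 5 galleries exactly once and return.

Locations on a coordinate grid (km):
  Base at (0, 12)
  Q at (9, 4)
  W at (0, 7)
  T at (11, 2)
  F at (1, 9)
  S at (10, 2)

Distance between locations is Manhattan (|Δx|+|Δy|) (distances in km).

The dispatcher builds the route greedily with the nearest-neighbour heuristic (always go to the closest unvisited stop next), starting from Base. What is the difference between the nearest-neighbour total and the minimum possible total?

Excess over optimum: 2 km.

Base: F=4, W=5, Q=17, S=20, T=21 ⇒ F
F: W=3, Q=13, S=16, T=17 ⇒ W
W: Q=12, S=15, T=16 ⇒ Q
Q: S=3, T=4 ⇒ S
S: T=1 ⇒ T
NN route Base → F → W → Q → S → T → Base costs 44.
Optimal: Base → W → Q → T → S → F → Base costs 42 (by enumerating all 60 distinct tours).
Excess = 44 − 42 = 2.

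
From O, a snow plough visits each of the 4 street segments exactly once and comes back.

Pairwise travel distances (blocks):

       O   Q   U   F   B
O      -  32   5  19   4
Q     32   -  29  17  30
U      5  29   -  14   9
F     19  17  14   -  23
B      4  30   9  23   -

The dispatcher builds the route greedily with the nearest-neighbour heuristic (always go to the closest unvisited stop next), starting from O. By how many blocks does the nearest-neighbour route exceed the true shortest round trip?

Excess over optimum: 6 blocks.

From O: B=4, U=5, F=19, Q=32 → choose B (4).
From B: U=9, F=23, Q=30 → choose U (9).
From U: F=14, Q=29 → choose F (14).
From F: Q=17 → choose Q (17).
NN route O → B → U → F → Q → O costs 76.
Optimal: O → U → F → Q → B → O costs 70 (by enumerating all 12 distinct tours).
Excess = 76 − 70 = 6.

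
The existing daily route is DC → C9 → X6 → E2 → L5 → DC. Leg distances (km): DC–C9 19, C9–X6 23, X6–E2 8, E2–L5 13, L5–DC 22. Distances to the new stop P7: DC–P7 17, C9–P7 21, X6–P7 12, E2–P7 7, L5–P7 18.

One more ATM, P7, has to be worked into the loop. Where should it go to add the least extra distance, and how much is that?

Minimum extra distance: 10 km, inserting P7 between C9 and X6.

Insertion cost between consecutive stops i–j is d(i,P7) + d(P7,j) − d(i,j):
  between DC and C9: 17 + 21 − 19 = 19
  between C9 and X6: 21 + 12 − 23 = 10
  between X6 and E2: 12 + 7 − 8 = 11
  between E2 and L5: 7 + 18 − 13 = 12
  between L5 and DC: 18 + 17 − 22 = 13
Cheapest insertion is between C9 and X6, adding 10.
New total = 85 + 10 = 95.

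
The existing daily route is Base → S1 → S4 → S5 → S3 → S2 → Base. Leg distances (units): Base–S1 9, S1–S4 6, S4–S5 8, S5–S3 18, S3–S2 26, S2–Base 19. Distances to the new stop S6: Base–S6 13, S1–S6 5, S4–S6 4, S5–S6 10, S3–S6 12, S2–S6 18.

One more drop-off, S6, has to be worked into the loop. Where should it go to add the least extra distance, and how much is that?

Insertion cost between consecutive stops i–j is d(i,S6) + d(S6,j) − d(i,j):
  between Base and S1: 13 + 5 − 9 = 9
  between S1 and S4: 5 + 4 − 6 = 3
  between S4 and S5: 4 + 10 − 8 = 6
  between S5 and S3: 10 + 12 − 18 = 4
  between S3 and S2: 12 + 18 − 26 = 4
  between S2 and Base: 18 + 13 − 19 = 12
Cheapest insertion is between S1 and S4, adding 3.
New total = 86 + 3 = 89.

Minimum extra distance: 3, inserting S6 between S1 and S4.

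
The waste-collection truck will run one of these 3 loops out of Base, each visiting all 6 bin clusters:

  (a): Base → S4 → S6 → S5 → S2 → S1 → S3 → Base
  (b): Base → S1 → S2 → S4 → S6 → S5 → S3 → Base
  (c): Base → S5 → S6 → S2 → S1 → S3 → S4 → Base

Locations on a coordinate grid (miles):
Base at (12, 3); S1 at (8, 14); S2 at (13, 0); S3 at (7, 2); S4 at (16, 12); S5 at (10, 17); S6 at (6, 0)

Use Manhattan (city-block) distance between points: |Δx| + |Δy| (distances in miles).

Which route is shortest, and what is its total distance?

Shortest is (c), total 108 miles.

(a): 13 + 22 + 21 + 20 + 19 + 13 + 6 = 114
(b): 15 + 19 + 15 + 22 + 21 + 18 + 6 = 116
(c): 16 + 21 + 7 + 19 + 13 + 19 + 13 = 108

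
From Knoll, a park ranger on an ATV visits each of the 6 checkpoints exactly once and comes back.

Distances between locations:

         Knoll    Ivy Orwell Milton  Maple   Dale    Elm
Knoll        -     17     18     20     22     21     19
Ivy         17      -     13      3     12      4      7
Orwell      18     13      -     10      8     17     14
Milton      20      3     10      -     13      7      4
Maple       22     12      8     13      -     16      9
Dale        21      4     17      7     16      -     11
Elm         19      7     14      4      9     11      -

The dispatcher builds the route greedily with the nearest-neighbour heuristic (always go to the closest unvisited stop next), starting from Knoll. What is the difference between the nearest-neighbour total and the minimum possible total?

Knoll: Ivy=17, Orwell=18, Elm=19, Milton=20, Dale=21, Maple=22 ⇒ Ivy
Ivy: Milton=3, Dale=4, Elm=7, Maple=12, Orwell=13 ⇒ Milton
Milton: Elm=4, Dale=7, Orwell=10, Maple=13 ⇒ Elm
Elm: Maple=9, Dale=11, Orwell=14 ⇒ Maple
Maple: Orwell=8, Dale=16 ⇒ Orwell
Orwell: Dale=17 ⇒ Dale
NN route Knoll → Ivy → Milton → Elm → Maple → Orwell → Dale → Knoll costs 79.
Optimal: Knoll → Ivy → Dale → Milton → Elm → Maple → Orwell → Knoll costs 67 (by enumerating all 360 distinct tours).
Excess = 79 − 67 = 12.

12 longer than the optimal tour.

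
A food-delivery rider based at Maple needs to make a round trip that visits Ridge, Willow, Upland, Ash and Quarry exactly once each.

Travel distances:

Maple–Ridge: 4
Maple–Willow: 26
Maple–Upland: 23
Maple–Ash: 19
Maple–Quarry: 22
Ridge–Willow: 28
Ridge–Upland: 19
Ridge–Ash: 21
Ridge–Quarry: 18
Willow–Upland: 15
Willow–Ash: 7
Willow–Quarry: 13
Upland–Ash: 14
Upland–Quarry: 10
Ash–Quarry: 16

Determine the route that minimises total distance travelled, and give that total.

Minimum total distance: 72.

There are 60 distinct closed tours to check (reversals are equivalent).
Maple-Ridge-Willow-Upland-Ash-Quarry-Maple: 4+28+15+14+16+22 = 99
Maple-Ridge-Willow-Upland-Quarry-Ash-Maple: 4+28+15+10+16+19 = 92
Maple-Ridge-Willow-Ash-Upland-Quarry-Maple: 4+28+7+14+10+22 = 85
Maple-Ridge-Willow-Ash-Quarry-Upland-Maple: 4+28+7+16+10+23 = 88
Maple-Ridge-Willow-Quarry-Upland-Ash-Maple: 4+28+13+10+14+19 = 88
Maple-Ridge-Willow-Quarry-Ash-Upland-Maple: 4+28+13+16+14+23 = 98
Maple-Ridge-Upland-Willow-Ash-Quarry-Maple: 4+19+15+7+16+22 = 83
Maple-Ridge-Upland-Willow-Quarry-Ash-Maple: 4+19+15+13+16+19 = 86
Maple-Ridge-Upland-Ash-Willow-Quarry-Maple: 4+19+14+7+13+22 = 79
Maple-Ridge-Upland-Ash-Quarry-Willow-Maple: 4+19+14+16+13+26 = 92
Maple-Ridge-Upland-Quarry-Willow-Ash-Maple: 4+19+10+13+7+19 = 72
Maple-Ridge-Upland-Quarry-Ash-Willow-Maple: 4+19+10+16+7+26 = 82
Maple-Ridge-Ash-Willow-Upland-Quarry-Maple: 4+21+7+15+10+22 = 79
Maple-Ridge-Ash-Willow-Quarry-Upland-Maple: 4+21+7+13+10+23 = 78
… (46 more)
The minimum is 72.
One optimal route: Maple → Ridge → Upland → Quarry → Willow → Ash → Maple (or its reverse).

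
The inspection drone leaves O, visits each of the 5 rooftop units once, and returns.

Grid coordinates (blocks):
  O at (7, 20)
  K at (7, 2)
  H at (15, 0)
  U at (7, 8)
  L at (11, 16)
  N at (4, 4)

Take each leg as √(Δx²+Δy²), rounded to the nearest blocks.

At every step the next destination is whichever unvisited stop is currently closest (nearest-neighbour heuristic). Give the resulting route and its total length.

O → [L:6 / U:12 / N:16 / K:18 / H:22] → L (6)
L → [U:9 / N:14 / K:15 / H:16] → U (9)
U → [N:5 / K:6 / H:11] → N (5)
N → [K:4 / H:12] → K (4)
K → [H:8] → H (8)
Return H→O: 22.
Total = 6 + 9 + 5 + 4 + 8 + 22 = 54.

54 blocks along O → L → U → N → K → H → O.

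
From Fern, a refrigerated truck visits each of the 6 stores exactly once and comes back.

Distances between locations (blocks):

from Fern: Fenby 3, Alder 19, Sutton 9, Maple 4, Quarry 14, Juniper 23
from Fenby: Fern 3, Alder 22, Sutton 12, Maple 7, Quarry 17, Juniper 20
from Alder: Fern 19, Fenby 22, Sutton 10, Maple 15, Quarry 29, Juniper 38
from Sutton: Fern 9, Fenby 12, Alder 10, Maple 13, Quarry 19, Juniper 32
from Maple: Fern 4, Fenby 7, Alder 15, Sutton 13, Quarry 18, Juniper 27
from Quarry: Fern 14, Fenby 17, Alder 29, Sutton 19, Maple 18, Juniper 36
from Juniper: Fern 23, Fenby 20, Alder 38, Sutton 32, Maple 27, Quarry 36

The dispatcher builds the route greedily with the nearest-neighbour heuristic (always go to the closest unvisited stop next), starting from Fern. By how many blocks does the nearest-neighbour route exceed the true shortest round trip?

From Fern: Fenby=3, Maple=4, Sutton=9, Quarry=14, Alder=19, Juniper=23 → choose Fenby (3).
From Fenby: Maple=7, Sutton=12, Quarry=17, Juniper=20, Alder=22 → choose Maple (7).
From Maple: Sutton=13, Alder=15, Quarry=18, Juniper=27 → choose Sutton (13).
From Sutton: Alder=10, Quarry=19, Juniper=32 → choose Alder (10).
From Alder: Quarry=29, Juniper=38 → choose Quarry (29).
From Quarry: Juniper=36 → choose Juniper (36).
NN route Fern → Fenby → Maple → Sutton → Alder → Quarry → Juniper → Fern costs 121.
Optimal: Fern → Fenby → Juniper → Quarry → Sutton → Alder → Maple → Fern costs 107 (by enumerating all 360 distinct tours).
Excess = 121 − 107 = 14.

Excess over optimum: 14 blocks.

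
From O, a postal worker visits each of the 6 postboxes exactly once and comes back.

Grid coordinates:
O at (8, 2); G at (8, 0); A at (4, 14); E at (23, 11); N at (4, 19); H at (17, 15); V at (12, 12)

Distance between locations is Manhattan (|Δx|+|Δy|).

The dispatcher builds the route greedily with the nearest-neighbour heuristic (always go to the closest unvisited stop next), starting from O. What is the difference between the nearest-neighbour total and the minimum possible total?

From O: G=2, V=14, A=16, N=21, H=22, E=24 → choose G (2).
From G: V=16, A=18, N=23, H=24, E=26 → choose V (16).
From V: H=8, A=10, E=12, N=15 → choose H (8).
From H: E=10, A=14, N=17 → choose E (10).
From E: A=22, N=27 → choose A (22).
From A: N=5 → choose N (5).
NN route O → G → V → H → E → A → N → O costs 84.
Optimal: O → G → A → N → H → E → V → O costs 78 (by enumerating all 360 distinct tours).
Excess = 84 − 78 = 6.

Excess over optimum: 6.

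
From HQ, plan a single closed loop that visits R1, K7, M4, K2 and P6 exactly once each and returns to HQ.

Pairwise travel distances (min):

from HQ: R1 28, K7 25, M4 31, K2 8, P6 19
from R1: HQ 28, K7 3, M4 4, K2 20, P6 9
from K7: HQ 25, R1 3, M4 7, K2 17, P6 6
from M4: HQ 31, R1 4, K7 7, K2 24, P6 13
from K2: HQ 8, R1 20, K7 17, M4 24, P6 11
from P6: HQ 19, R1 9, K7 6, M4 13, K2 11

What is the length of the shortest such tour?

Minimum total distance: 63 min.

With 5 stops there are 5!/2 = 60 distinct round trips (a route and its reverse cost the same).
HQ - R1 - K7 - M4 - K2 - P6 - HQ: 28+3+7+24+11+19 = 92
HQ - R1 - K7 - M4 - P6 - K2 - HQ: 28+3+7+13+11+8 = 70
HQ - R1 - K7 - K2 - M4 - P6 - HQ: 28+3+17+24+13+19 = 104
HQ - R1 - K7 - K2 - P6 - M4 - HQ: 28+3+17+11+13+31 = 103
HQ - R1 - K7 - P6 - M4 - K2 - HQ: 28+3+6+13+24+8 = 82
HQ - R1 - K7 - P6 - K2 - M4 - HQ: 28+3+6+11+24+31 = 103
HQ - R1 - M4 - K7 - K2 - P6 - HQ: 28+4+7+17+11+19 = 86
HQ - R1 - M4 - K7 - P6 - K2 - HQ: 28+4+7+6+11+8 = 64
HQ - R1 - M4 - K2 - K7 - P6 - HQ: 28+4+24+17+6+19 = 98
HQ - R1 - M4 - K2 - P6 - K7 - HQ: 28+4+24+11+6+25 = 98
HQ - R1 - M4 - P6 - K7 - K2 - HQ: 28+4+13+6+17+8 = 76
HQ - R1 - M4 - P6 - K2 - K7 - HQ: 28+4+13+11+17+25 = 98
HQ - R1 - K2 - K7 - M4 - P6 - HQ: 28+20+17+7+13+19 = 104
HQ - R1 - K2 - K7 - P6 - M4 - HQ: 28+20+17+6+13+31 = 115
… (46 more)
HQ - M4 - R1 - K7 - P6 - K2 - HQ: 31+4+3+6+11+8 = 63  ← best
The minimum is 63.
One optimal route: HQ → M4 → R1 → K7 → P6 → K2 → HQ (or its reverse).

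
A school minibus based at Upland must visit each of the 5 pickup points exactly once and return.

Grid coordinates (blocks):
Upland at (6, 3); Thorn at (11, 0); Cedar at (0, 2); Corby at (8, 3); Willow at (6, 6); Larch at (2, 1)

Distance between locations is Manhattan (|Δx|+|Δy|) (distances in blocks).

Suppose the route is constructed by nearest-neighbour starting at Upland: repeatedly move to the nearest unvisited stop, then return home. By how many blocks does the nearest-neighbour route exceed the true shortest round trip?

From Upland: Corby=2, Willow=3, Larch=6, Cedar=7, Thorn=8 → choose Corby (2).
From Corby: Willow=5, Thorn=6, Larch=8, Cedar=9 → choose Willow (5).
From Willow: Larch=9, Cedar=10, Thorn=11 → choose Larch (9).
From Larch: Cedar=3, Thorn=10 → choose Cedar (3).
From Cedar: Thorn=13 → choose Thorn (13).
NN route Upland → Corby → Willow → Larch → Cedar → Thorn → Upland costs 40.
Optimal: Upland → Cedar → Larch → Thorn → Corby → Willow → Upland costs 34 (by enumerating all 60 distinct tours).
Excess = 40 − 34 = 6.

Excess over optimum: 6 blocks.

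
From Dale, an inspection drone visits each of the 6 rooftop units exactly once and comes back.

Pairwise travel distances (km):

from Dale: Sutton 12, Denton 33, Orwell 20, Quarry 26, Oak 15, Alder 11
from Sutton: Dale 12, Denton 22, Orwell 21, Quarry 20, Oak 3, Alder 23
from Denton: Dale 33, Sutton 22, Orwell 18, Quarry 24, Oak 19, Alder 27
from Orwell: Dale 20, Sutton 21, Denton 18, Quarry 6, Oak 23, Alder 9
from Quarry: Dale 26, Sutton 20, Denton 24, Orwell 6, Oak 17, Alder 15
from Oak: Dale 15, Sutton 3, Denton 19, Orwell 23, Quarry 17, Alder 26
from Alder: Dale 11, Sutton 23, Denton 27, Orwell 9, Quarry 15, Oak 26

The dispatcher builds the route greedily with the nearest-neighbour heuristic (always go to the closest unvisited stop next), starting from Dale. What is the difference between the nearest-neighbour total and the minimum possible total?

From Dale: Alder=11, Sutton=12, Oak=15, Orwell=20, Quarry=26, Denton=33 → choose Alder (11).
From Alder: Orwell=9, Quarry=15, Sutton=23, Oak=26, Denton=27 → choose Orwell (9).
From Orwell: Quarry=6, Denton=18, Sutton=21, Oak=23 → choose Quarry (6).
From Quarry: Oak=17, Sutton=20, Denton=24 → choose Oak (17).
From Oak: Sutton=3, Denton=19 → choose Sutton (3).
From Sutton: Denton=22 → choose Denton (22).
NN route Dale → Alder → Orwell → Quarry → Oak → Sutton → Denton → Dale costs 101.
Optimal: Dale → Sutton → Oak → Denton → Orwell → Quarry → Alder → Dale costs 84 (by enumerating all 360 distinct tours).
Excess = 101 − 84 = 17.

The nearest-neighbour route is 17 km longer than optimal.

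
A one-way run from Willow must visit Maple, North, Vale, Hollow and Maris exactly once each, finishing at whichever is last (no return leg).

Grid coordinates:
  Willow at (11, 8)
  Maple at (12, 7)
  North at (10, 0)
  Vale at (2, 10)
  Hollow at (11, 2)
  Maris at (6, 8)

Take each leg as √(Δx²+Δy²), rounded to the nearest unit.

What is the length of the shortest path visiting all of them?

There are 5! = 120 possible orderings.
Willow → Maple → North → Vale → Hollow → Maris: 1+7+13+12+8 = 41
Willow → Maple → North → Vale → Maris → Hollow: 1+7+13+4+8 = 33
Willow → Maple → North → Hollow → Vale → Maris: 1+7+2+12+4 = 26
Willow → Maple → North → Hollow → Maris → Vale: 1+7+2+8+4 = 22
Willow → Maple → North → Maris → Vale → Hollow: 1+7+9+4+12 = 33
Willow → Maple → North → Maris → Hollow → Vale: 1+7+9+8+12 = 37
Willow → Maple → Vale → North → Hollow → Maris: 1+10+13+2+8 = 34
Willow → Maple → Vale → North → Maris → Hollow: 1+10+13+9+8 = 41
Willow → Maple → Vale → Hollow → North → Maris: 1+10+12+2+9 = 34
Willow → Maple → Vale → Hollow → Maris → North: 1+10+12+8+9 = 40
Willow → Maple → Vale → Maris → North → Hollow: 1+10+4+9+2 = 26
Willow → Maple → Vale → Maris → Hollow → North: 1+10+4+8+2 = 25
Willow → Maple → Hollow → North → Vale → Maris: 1+5+2+13+4 = 25
Willow → Maple → Hollow → North → Maris → Vale: 1+5+2+9+4 = 21
… (106 more)
The minimum is 21.
One shortest path: Willow → Maple → Hollow → North → Maris → Vale.

21 — the minimum one-way total.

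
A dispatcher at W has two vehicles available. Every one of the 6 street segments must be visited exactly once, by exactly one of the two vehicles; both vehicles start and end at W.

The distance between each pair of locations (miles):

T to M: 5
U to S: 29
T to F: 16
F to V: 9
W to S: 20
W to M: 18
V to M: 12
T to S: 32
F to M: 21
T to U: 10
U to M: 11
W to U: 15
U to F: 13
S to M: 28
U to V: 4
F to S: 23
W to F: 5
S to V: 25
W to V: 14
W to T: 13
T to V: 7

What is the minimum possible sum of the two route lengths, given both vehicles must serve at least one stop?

Check every non-empty split of the stops between the two vehicles; for each half take its own optimal tour:
  {T} + {U, F, S, V, M}: 26 + 77 = 103
  {U} + {T, F, S, V, M}: 30 + 74 = 104
  {T, U} + {F, S, V, M}: 38 + 74 = 112
  {F} + {T, U, S, V, M}: 10 + 78 = 88
  {T, F} + {U, S, V, M}: 34 + 77 = 111
  {U, F} + {T, S, V, M}: 33 + 74 = 107
  … (31 splits in total)
  {S} + {T, U, F, V, M}: 40 + 47 = 87  ← best
Best: vehicle 1 W → S → W = 40; vehicle 2 W → T → M → U → V → F → W = 47; combined 87.

87 miles — the smallest possible combined total.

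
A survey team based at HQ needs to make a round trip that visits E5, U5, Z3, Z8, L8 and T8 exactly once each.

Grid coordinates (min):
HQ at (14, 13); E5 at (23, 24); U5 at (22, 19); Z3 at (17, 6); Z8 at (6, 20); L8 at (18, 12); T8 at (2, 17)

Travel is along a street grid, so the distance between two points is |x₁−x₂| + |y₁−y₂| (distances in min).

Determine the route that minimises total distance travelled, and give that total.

With 6 stops there are 6!/2 = 360 distinct round trips (a route and its reverse cost the same).
HQ→E5→U5→Z3→Z8→L8→T8→HQ: 20+6+18+25+20+21+16 = 126
HQ→E5→U5→Z3→Z8→T8→L8→HQ: 20+6+18+25+7+21+5 = 102
HQ→E5→U5→Z3→L8→Z8→T8→HQ: 20+6+18+7+20+7+16 = 94
HQ→E5→U5→Z3→L8→T8→Z8→HQ: 20+6+18+7+21+7+15 = 94
HQ→E5→U5→Z3→T8→Z8→L8→HQ: 20+6+18+26+7+20+5 = 102
HQ→E5→U5→Z3→T8→L8→Z8→HQ: 20+6+18+26+21+20+15 = 126
HQ→E5→U5→Z8→Z3→L8→T8→HQ: 20+6+17+25+7+21+16 = 112
HQ→E5→U5→Z8→Z3→T8→L8→HQ: 20+6+17+25+26+21+5 = 120
… (352 more)
HQ→Z3→L8→U5→E5→Z8→T8→HQ: 10+7+11+6+21+7+16 = 78  ← best
The minimum is 78.
One optimal route: HQ → Z3 → L8 → U5 → E5 → Z8 → T8 → HQ (or its reverse).

Minimum total distance: 78 min.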